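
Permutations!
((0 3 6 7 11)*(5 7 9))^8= ((0 3 6 9 5 7 11))^8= (0 3 6 9 5 7 11)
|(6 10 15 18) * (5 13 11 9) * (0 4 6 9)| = |(0 4 6 10 15 18 9 5 13 11)| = 10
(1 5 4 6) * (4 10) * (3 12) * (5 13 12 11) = (1 13 12 3 11 5 10 4 6) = [0, 13, 2, 11, 6, 10, 1, 7, 8, 9, 4, 5, 3, 12]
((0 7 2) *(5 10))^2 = ((0 7 2)(5 10))^2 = (10)(0 2 7)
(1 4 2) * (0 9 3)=[9, 4, 1, 0, 2, 5, 6, 7, 8, 3]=(0 9 3)(1 4 2)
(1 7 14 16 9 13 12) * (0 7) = (0 7 14 16 9 13 12 1) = [7, 0, 2, 3, 4, 5, 6, 14, 8, 13, 10, 11, 1, 12, 16, 15, 9]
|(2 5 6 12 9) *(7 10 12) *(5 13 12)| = 4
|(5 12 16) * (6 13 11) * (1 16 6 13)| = 10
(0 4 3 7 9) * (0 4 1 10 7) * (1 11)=(0 11 1 10 7 9 4 3)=[11, 10, 2, 0, 3, 5, 6, 9, 8, 4, 7, 1]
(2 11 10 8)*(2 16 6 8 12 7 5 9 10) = (2 11)(5 9 10 12 7)(6 8 16) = [0, 1, 11, 3, 4, 9, 8, 5, 16, 10, 12, 2, 7, 13, 14, 15, 6]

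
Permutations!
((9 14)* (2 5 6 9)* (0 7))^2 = (2 6 14 5 9)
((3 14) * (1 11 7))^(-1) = ((1 11 7)(3 14))^(-1) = (1 7 11)(3 14)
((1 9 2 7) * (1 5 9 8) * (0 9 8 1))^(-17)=(0 9 2 7 5 8)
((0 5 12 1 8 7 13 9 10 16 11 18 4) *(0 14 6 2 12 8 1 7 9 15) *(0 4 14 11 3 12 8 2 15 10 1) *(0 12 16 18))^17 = ((0 5 2 8 9 1 12 7 13 10 18 14 6 15 4 11)(3 16))^17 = (0 5 2 8 9 1 12 7 13 10 18 14 6 15 4 11)(3 16)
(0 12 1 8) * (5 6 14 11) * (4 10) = [12, 8, 2, 3, 10, 6, 14, 7, 0, 9, 4, 5, 1, 13, 11] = (0 12 1 8)(4 10)(5 6 14 11)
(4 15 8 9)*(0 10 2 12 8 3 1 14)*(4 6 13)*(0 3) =[10, 14, 12, 1, 15, 5, 13, 7, 9, 6, 2, 11, 8, 4, 3, 0] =(0 10 2 12 8 9 6 13 4 15)(1 14 3)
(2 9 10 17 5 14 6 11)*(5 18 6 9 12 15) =[0, 1, 12, 3, 4, 14, 11, 7, 8, 10, 17, 2, 15, 13, 9, 5, 16, 18, 6] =(2 12 15 5 14 9 10 17 18 6 11)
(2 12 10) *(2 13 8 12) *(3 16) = [0, 1, 2, 16, 4, 5, 6, 7, 12, 9, 13, 11, 10, 8, 14, 15, 3] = (3 16)(8 12 10 13)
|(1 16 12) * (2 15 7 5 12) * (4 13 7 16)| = 6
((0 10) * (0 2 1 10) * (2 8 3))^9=(1 2 3 8 10)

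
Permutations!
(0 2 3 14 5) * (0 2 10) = (0 10)(2 3 14 5) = [10, 1, 3, 14, 4, 2, 6, 7, 8, 9, 0, 11, 12, 13, 5]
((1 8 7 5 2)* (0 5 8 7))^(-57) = (0 1)(2 8)(5 7)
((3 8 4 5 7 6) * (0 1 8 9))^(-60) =((0 1 8 4 5 7 6 3 9))^(-60) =(0 4 6)(1 5 3)(7 9 8)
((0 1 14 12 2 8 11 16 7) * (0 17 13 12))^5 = (0 14 1)(2 17 11 12 7 8 13 16)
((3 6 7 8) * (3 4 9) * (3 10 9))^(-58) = ((3 6 7 8 4)(9 10))^(-58) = (10)(3 7 4 6 8)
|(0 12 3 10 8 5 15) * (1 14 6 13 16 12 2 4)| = 14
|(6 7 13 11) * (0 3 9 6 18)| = 8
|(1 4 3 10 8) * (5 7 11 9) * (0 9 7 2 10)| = 18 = |(0 9 5 2 10 8 1 4 3)(7 11)|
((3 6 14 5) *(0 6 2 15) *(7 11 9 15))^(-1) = (0 15 9 11 7 2 3 5 14 6)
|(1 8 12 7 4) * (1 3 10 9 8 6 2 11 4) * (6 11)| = 18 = |(1 11 4 3 10 9 8 12 7)(2 6)|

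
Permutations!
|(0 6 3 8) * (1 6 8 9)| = 4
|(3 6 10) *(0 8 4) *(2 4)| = 12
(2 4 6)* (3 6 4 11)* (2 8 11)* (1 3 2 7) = (1 3 6 8 11 2 7) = [0, 3, 7, 6, 4, 5, 8, 1, 11, 9, 10, 2]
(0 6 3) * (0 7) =(0 6 3 7) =[6, 1, 2, 7, 4, 5, 3, 0]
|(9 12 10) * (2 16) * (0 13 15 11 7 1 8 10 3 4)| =12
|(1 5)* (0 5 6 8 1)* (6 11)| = |(0 5)(1 11 6 8)| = 4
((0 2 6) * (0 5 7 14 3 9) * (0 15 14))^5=((0 2 6 5 7)(3 9 15 14))^5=(3 9 15 14)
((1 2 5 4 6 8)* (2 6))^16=(1 6 8)(2 5 4)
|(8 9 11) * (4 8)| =4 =|(4 8 9 11)|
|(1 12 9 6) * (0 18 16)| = |(0 18 16)(1 12 9 6)| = 12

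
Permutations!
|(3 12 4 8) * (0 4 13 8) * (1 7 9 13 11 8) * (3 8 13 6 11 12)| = |(0 4)(1 7 9 6 11 13)| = 6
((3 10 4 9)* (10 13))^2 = ((3 13 10 4 9))^2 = (3 10 9 13 4)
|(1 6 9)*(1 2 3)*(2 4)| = 6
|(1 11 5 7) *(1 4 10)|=|(1 11 5 7 4 10)|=6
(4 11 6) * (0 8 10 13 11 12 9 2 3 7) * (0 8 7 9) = (0 7 8 10 13 11 6 4 12)(2 3 9) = [7, 1, 3, 9, 12, 5, 4, 8, 10, 2, 13, 6, 0, 11]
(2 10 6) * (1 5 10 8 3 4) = (1 5 10 6 2 8 3 4) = [0, 5, 8, 4, 1, 10, 2, 7, 3, 9, 6]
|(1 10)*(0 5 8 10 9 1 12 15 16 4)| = |(0 5 8 10 12 15 16 4)(1 9)| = 8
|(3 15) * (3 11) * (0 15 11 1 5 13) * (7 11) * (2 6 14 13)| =24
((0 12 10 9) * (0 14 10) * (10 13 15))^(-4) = (9 14 13 15 10)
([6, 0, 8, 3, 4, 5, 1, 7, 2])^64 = (8)(0 6 1)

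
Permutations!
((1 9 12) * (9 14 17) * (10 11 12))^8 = (1 14 17 9 10 11 12)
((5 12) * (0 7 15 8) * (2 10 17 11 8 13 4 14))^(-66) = ((0 7 15 13 4 14 2 10 17 11 8)(5 12))^(-66) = (17)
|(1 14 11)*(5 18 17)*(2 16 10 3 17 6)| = 24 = |(1 14 11)(2 16 10 3 17 5 18 6)|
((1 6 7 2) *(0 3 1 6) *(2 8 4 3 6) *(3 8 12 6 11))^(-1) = ((0 11 3 1)(4 8)(6 7 12))^(-1) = (0 1 3 11)(4 8)(6 12 7)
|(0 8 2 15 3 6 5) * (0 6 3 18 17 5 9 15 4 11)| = |(0 8 2 4 11)(5 6 9 15 18 17)| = 30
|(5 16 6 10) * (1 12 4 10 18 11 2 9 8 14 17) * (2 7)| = 15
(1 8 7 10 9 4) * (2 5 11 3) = [0, 8, 5, 2, 1, 11, 6, 10, 7, 4, 9, 3] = (1 8 7 10 9 4)(2 5 11 3)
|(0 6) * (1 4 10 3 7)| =|(0 6)(1 4 10 3 7)| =10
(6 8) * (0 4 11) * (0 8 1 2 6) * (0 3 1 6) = (0 4 11 8 3 1 2) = [4, 2, 0, 1, 11, 5, 6, 7, 3, 9, 10, 8]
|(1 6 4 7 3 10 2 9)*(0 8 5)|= 24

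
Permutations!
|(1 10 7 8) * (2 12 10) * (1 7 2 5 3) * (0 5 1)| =|(0 5 3)(2 12 10)(7 8)| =6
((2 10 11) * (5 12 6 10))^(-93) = (2 6)(5 10)(11 12)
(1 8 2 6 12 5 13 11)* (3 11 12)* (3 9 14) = (1 8 2 6 9 14 3 11)(5 13 12) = [0, 8, 6, 11, 4, 13, 9, 7, 2, 14, 10, 1, 5, 12, 3]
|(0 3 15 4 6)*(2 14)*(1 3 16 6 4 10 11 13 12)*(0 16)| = |(1 3 15 10 11 13 12)(2 14)(6 16)| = 14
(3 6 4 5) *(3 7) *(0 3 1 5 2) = (0 3 6 4 2)(1 5 7) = [3, 5, 0, 6, 2, 7, 4, 1]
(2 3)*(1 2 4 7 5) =[0, 2, 3, 4, 7, 1, 6, 5] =(1 2 3 4 7 5)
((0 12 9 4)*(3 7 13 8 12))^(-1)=((0 3 7 13 8 12 9 4))^(-1)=(0 4 9 12 8 13 7 3)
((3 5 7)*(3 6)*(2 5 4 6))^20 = (2 7 5)(3 6 4)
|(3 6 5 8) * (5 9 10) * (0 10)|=7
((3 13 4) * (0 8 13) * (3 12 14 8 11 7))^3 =(0 3 7 11)(4 8 12 13 14)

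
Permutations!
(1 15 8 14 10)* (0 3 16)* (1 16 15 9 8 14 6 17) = [3, 9, 2, 15, 4, 5, 17, 7, 6, 8, 16, 11, 12, 13, 10, 14, 0, 1] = (0 3 15 14 10 16)(1 9 8 6 17)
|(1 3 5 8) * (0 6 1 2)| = 7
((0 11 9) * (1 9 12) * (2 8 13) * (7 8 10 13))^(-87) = (13)(0 1 11 9 12)(7 8)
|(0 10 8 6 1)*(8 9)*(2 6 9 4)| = |(0 10 4 2 6 1)(8 9)| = 6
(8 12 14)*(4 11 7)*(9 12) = [0, 1, 2, 3, 11, 5, 6, 4, 9, 12, 10, 7, 14, 13, 8] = (4 11 7)(8 9 12 14)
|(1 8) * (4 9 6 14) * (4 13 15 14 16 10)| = |(1 8)(4 9 6 16 10)(13 15 14)| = 30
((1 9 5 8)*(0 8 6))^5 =((0 8 1 9 5 6))^5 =(0 6 5 9 1 8)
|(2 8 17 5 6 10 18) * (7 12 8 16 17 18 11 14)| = |(2 16 17 5 6 10 11 14 7 12 8 18)| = 12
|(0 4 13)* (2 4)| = 4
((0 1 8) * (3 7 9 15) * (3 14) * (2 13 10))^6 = (3 7 9 15 14)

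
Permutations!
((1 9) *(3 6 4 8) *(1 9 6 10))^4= (1 3 4)(6 10 8)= ((1 6 4 8 3 10))^4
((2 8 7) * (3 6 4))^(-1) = (2 7 8)(3 4 6)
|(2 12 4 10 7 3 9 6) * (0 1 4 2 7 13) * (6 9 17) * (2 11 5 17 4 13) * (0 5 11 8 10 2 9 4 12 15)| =|(0 1 13 5 17 6 7 3 12 8 10 9 4 2 15)| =15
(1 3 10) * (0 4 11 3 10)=[4, 10, 2, 0, 11, 5, 6, 7, 8, 9, 1, 3]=(0 4 11 3)(1 10)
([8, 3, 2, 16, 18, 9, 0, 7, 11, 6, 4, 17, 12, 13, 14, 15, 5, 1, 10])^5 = (0 3)(1 6)(4 10 18)(5 11)(8 16)(9 17)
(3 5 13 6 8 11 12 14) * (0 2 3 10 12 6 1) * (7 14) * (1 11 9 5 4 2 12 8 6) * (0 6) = [12, 6, 3, 4, 2, 13, 0, 14, 9, 5, 8, 1, 7, 11, 10] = (0 12 7 14 10 8 9 5 13 11 1 6)(2 3 4)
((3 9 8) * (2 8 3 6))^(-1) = ((2 8 6)(3 9))^(-1) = (2 6 8)(3 9)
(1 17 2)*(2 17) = [0, 2, 1, 3, 4, 5, 6, 7, 8, 9, 10, 11, 12, 13, 14, 15, 16, 17] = (17)(1 2)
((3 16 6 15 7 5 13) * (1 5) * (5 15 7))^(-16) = (16)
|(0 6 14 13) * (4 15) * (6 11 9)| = 6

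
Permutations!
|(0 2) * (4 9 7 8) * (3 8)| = 10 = |(0 2)(3 8 4 9 7)|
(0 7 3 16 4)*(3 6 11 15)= (0 7 6 11 15 3 16 4)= [7, 1, 2, 16, 0, 5, 11, 6, 8, 9, 10, 15, 12, 13, 14, 3, 4]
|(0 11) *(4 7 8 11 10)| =6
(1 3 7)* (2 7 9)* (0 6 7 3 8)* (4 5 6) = [4, 8, 3, 9, 5, 6, 7, 1, 0, 2] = (0 4 5 6 7 1 8)(2 3 9)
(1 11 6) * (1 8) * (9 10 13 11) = (1 9 10 13 11 6 8) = [0, 9, 2, 3, 4, 5, 8, 7, 1, 10, 13, 6, 12, 11]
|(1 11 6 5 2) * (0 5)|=|(0 5 2 1 11 6)|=6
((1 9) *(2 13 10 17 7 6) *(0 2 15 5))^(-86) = (0 17 5 10 15 13 6 2 7)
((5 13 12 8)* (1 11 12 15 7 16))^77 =(1 13 11 15 12 7 8 16 5)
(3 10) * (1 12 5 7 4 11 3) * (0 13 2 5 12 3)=(0 13 2 5 7 4 11)(1 3 10)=[13, 3, 5, 10, 11, 7, 6, 4, 8, 9, 1, 0, 12, 2]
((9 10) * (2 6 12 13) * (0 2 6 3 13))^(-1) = (0 12 6 13 3 2)(9 10)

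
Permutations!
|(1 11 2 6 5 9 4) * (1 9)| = 10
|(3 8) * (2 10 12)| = 6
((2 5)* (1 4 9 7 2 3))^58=(1 9 2 3 4 7 5)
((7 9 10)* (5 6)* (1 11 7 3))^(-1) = (1 3 10 9 7 11)(5 6)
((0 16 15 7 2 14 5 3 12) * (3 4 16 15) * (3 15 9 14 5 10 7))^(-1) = (0 12 3 15 16 4 5 2 7 10 14 9)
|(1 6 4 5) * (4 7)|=|(1 6 7 4 5)|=5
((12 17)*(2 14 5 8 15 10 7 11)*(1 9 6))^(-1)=((1 9 6)(2 14 5 8 15 10 7 11)(12 17))^(-1)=(1 6 9)(2 11 7 10 15 8 5 14)(12 17)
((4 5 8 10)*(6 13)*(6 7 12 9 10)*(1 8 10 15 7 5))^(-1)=(1 4 10 5 13 6 8)(7 15 9 12)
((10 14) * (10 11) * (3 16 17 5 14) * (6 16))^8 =((3 6 16 17 5 14 11 10))^8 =(17)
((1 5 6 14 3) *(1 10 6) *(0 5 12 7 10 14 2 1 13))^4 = (14)(0 5 13)(1 6 7)(2 10 12)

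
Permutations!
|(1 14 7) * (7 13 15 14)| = |(1 7)(13 15 14)| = 6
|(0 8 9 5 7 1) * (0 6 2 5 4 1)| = |(0 8 9 4 1 6 2 5 7)| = 9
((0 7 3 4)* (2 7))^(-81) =((0 2 7 3 4))^(-81) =(0 4 3 7 2)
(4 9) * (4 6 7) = [0, 1, 2, 3, 9, 5, 7, 4, 8, 6] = (4 9 6 7)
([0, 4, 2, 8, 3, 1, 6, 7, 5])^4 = [0, 5, 2, 4, 1, 8, 6, 7, 3]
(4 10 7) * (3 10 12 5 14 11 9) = (3 10 7 4 12 5 14 11 9) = [0, 1, 2, 10, 12, 14, 6, 4, 8, 3, 7, 9, 5, 13, 11]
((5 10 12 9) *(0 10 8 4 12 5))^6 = (0 9 12 4 8 5 10)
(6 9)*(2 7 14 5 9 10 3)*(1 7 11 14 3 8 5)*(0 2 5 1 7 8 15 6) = (0 2 11 14 7 3 5 9)(1 8)(6 10 15) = [2, 8, 11, 5, 4, 9, 10, 3, 1, 0, 15, 14, 12, 13, 7, 6]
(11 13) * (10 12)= [0, 1, 2, 3, 4, 5, 6, 7, 8, 9, 12, 13, 10, 11]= (10 12)(11 13)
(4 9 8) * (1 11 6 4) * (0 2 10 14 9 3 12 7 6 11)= (0 2 10 14 9 8 1)(3 12 7 6 4)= [2, 0, 10, 12, 3, 5, 4, 6, 1, 8, 14, 11, 7, 13, 9]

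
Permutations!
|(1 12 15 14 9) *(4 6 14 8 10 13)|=|(1 12 15 8 10 13 4 6 14 9)|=10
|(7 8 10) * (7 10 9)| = 3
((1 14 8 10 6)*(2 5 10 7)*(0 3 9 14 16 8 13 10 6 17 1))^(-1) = (0 6 5 2 7 8 16 1 17 10 13 14 9 3)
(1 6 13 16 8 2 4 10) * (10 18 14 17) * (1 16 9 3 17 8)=[0, 6, 4, 17, 18, 5, 13, 7, 2, 3, 16, 11, 12, 9, 8, 15, 1, 10, 14]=(1 6 13 9 3 17 10 16)(2 4 18 14 8)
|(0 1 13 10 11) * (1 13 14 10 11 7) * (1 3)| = 15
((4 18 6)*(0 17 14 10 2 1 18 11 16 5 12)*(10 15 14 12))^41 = (0 12 17)(1 16 18 5 6 10 4 2 11)(14 15)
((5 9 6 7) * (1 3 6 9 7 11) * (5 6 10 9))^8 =(11)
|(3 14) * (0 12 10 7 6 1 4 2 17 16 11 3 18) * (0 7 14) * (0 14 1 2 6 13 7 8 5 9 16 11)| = 16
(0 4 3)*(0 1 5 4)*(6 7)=(1 5 4 3)(6 7)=[0, 5, 2, 1, 3, 4, 7, 6]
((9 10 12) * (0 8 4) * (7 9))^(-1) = ((0 8 4)(7 9 10 12))^(-1) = (0 4 8)(7 12 10 9)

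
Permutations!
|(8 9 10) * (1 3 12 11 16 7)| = |(1 3 12 11 16 7)(8 9 10)| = 6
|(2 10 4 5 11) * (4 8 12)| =7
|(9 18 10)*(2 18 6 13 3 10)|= 10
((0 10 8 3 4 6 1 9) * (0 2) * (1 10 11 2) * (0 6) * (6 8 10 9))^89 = (0 4 3 8 2 11)(1 9 6)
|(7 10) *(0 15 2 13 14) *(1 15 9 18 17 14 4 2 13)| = 10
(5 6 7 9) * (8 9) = (5 6 7 8 9) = [0, 1, 2, 3, 4, 6, 7, 8, 9, 5]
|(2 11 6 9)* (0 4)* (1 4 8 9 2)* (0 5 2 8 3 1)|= 10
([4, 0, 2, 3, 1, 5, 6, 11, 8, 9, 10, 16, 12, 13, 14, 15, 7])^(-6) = (16)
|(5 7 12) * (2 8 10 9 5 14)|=|(2 8 10 9 5 7 12 14)|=8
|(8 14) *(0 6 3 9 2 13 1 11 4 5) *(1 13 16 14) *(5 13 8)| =|(0 6 3 9 2 16 14 5)(1 11 4 13 8)| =40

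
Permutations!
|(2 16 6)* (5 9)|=6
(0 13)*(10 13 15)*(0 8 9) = [15, 1, 2, 3, 4, 5, 6, 7, 9, 0, 13, 11, 12, 8, 14, 10] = (0 15 10 13 8 9)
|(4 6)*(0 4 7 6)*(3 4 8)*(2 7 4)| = 7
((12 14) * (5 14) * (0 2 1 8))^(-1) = ((0 2 1 8)(5 14 12))^(-1) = (0 8 1 2)(5 12 14)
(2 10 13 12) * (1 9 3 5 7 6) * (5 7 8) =(1 9 3 7 6)(2 10 13 12)(5 8) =[0, 9, 10, 7, 4, 8, 1, 6, 5, 3, 13, 11, 2, 12]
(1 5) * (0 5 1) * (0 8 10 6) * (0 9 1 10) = (0 5 8)(1 10 6 9) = [5, 10, 2, 3, 4, 8, 9, 7, 0, 1, 6]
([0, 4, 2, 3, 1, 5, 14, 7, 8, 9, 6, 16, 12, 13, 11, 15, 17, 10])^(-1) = (1 4)(6 10 17 16 11 14)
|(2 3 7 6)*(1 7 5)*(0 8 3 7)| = |(0 8 3 5 1)(2 7 6)| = 15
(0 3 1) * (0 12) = (0 3 1 12) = [3, 12, 2, 1, 4, 5, 6, 7, 8, 9, 10, 11, 0]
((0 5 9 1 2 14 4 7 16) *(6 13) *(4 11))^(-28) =((0 5 9 1 2 14 11 4 7 16)(6 13))^(-28) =(0 9 2 11 7)(1 14 4 16 5)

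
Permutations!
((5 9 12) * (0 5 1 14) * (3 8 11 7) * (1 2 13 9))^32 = ((0 5 1 14)(2 13 9 12)(3 8 11 7))^32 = (14)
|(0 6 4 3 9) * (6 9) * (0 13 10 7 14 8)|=|(0 9 13 10 7 14 8)(3 6 4)|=21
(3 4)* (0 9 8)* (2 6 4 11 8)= [9, 1, 6, 11, 3, 5, 4, 7, 0, 2, 10, 8]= (0 9 2 6 4 3 11 8)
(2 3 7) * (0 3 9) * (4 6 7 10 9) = (0 3 10 9)(2 4 6 7) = [3, 1, 4, 10, 6, 5, 7, 2, 8, 0, 9]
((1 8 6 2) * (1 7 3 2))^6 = (8)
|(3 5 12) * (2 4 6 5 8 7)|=|(2 4 6 5 12 3 8 7)|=8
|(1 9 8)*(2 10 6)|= 3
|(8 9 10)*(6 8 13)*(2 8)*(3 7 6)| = |(2 8 9 10 13 3 7 6)| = 8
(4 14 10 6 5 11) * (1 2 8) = (1 2 8)(4 14 10 6 5 11) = [0, 2, 8, 3, 14, 11, 5, 7, 1, 9, 6, 4, 12, 13, 10]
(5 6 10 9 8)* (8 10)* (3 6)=[0, 1, 2, 6, 4, 3, 8, 7, 5, 10, 9]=(3 6 8 5)(9 10)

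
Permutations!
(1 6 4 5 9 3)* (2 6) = (1 2 6 4 5 9 3) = [0, 2, 6, 1, 5, 9, 4, 7, 8, 3]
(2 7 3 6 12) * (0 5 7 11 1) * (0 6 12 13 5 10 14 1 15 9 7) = (0 10 14 1 6 13 5)(2 11 15 9 7 3 12) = [10, 6, 11, 12, 4, 0, 13, 3, 8, 7, 14, 15, 2, 5, 1, 9]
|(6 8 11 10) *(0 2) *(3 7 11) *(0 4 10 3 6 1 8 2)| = 6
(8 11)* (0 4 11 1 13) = (0 4 11 8 1 13) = [4, 13, 2, 3, 11, 5, 6, 7, 1, 9, 10, 8, 12, 0]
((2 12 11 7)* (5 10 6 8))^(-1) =(2 7 11 12)(5 8 6 10) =((2 12 11 7)(5 10 6 8))^(-1)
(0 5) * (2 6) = (0 5)(2 6) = [5, 1, 6, 3, 4, 0, 2]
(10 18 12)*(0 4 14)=(0 4 14)(10 18 12)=[4, 1, 2, 3, 14, 5, 6, 7, 8, 9, 18, 11, 10, 13, 0, 15, 16, 17, 12]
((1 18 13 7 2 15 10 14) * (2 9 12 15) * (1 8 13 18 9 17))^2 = (18)(1 12 10 8 7)(9 15 14 13 17)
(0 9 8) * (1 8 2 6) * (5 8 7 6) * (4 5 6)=(0 9 2 6 1 7 4 5 8)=[9, 7, 6, 3, 5, 8, 1, 4, 0, 2]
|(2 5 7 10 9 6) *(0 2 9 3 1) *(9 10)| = 9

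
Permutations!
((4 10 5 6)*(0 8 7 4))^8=(0 8 7 4 10 5 6)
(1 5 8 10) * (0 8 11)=(0 8 10 1 5 11)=[8, 5, 2, 3, 4, 11, 6, 7, 10, 9, 1, 0]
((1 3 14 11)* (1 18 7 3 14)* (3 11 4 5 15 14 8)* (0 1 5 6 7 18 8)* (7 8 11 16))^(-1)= ((18)(0 1)(3 5 15 14 4 6 8)(7 16))^(-1)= (18)(0 1)(3 8 6 4 14 15 5)(7 16)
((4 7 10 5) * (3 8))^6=((3 8)(4 7 10 5))^6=(4 10)(5 7)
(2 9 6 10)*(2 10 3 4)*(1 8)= (10)(1 8)(2 9 6 3 4)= [0, 8, 9, 4, 2, 5, 3, 7, 1, 6, 10]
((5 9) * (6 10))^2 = ((5 9)(6 10))^2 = (10)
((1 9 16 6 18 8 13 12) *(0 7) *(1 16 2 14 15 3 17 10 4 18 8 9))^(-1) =((0 7)(2 14 15 3 17 10 4 18 9)(6 8 13 12 16))^(-1) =(0 7)(2 9 18 4 10 17 3 15 14)(6 16 12 13 8)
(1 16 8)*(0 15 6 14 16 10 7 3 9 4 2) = (0 15 6 14 16 8 1 10 7 3 9 4 2) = [15, 10, 0, 9, 2, 5, 14, 3, 1, 4, 7, 11, 12, 13, 16, 6, 8]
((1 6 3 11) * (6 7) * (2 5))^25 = ((1 7 6 3 11)(2 5))^25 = (11)(2 5)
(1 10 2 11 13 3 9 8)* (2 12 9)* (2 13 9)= [0, 10, 11, 13, 4, 5, 6, 7, 1, 8, 12, 9, 2, 3]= (1 10 12 2 11 9 8)(3 13)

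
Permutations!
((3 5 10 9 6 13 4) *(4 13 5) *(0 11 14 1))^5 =(0 11 14 1)(3 4)(5 10 9 6)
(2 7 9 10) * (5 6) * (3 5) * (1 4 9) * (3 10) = (1 4 9 3 5 6 10 2 7) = [0, 4, 7, 5, 9, 6, 10, 1, 8, 3, 2]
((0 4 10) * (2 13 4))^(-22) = ((0 2 13 4 10))^(-22) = (0 4 2 10 13)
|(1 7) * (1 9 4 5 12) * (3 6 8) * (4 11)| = 21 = |(1 7 9 11 4 5 12)(3 6 8)|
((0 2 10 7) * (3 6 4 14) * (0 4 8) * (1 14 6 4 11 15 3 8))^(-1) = (0 8 14 1 6 4 3 15 11 7 10 2)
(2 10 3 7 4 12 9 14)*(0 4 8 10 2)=(0 4 12 9 14)(3 7 8 10)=[4, 1, 2, 7, 12, 5, 6, 8, 10, 14, 3, 11, 9, 13, 0]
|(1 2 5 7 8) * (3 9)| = 10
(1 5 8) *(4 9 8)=(1 5 4 9 8)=[0, 5, 2, 3, 9, 4, 6, 7, 1, 8]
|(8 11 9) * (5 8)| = 4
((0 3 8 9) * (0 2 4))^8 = (0 8 2)(3 9 4)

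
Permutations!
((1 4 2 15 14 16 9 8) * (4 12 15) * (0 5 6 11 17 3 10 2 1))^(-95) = ((0 5 6 11 17 3 10 2 4 1 12 15 14 16 9 8))^(-95) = (0 5 6 11 17 3 10 2 4 1 12 15 14 16 9 8)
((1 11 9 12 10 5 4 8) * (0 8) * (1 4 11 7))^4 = (0 8 4)(5 10 12 9 11)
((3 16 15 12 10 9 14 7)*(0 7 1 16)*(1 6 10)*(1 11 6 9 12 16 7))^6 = ((0 1 7 3)(6 10 12 11)(9 14)(15 16))^6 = (16)(0 7)(1 3)(6 12)(10 11)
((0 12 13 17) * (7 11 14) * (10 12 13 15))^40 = ((0 13 17)(7 11 14)(10 12 15))^40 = (0 13 17)(7 11 14)(10 12 15)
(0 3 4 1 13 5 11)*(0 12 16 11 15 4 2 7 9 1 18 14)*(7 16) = (0 3 2 16 11 12 7 9 1 13 5 15 4 18 14) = [3, 13, 16, 2, 18, 15, 6, 9, 8, 1, 10, 12, 7, 5, 0, 4, 11, 17, 14]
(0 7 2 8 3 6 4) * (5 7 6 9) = (0 6 4)(2 8 3 9 5 7) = [6, 1, 8, 9, 0, 7, 4, 2, 3, 5]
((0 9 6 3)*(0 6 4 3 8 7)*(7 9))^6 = (3 6 8 9 4)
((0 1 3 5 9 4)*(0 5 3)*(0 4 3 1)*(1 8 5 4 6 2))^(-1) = (1 2 6)(3 9 5 8)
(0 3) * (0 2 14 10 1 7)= (0 3 2 14 10 1 7)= [3, 7, 14, 2, 4, 5, 6, 0, 8, 9, 1, 11, 12, 13, 10]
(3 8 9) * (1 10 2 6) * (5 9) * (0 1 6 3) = (0 1 10 2 3 8 5 9) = [1, 10, 3, 8, 4, 9, 6, 7, 5, 0, 2]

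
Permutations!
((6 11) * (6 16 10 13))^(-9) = ((6 11 16 10 13))^(-9) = (6 11 16 10 13)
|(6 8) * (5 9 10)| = |(5 9 10)(6 8)| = 6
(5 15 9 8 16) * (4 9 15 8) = (4 9)(5 8 16) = [0, 1, 2, 3, 9, 8, 6, 7, 16, 4, 10, 11, 12, 13, 14, 15, 5]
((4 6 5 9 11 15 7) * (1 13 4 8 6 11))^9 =(1 9 5 6 8 7 15 11 4 13)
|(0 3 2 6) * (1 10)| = 4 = |(0 3 2 6)(1 10)|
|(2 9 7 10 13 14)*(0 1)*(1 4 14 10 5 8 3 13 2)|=|(0 4 14 1)(2 9 7 5 8 3 13 10)|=8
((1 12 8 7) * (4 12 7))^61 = ((1 7)(4 12 8))^61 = (1 7)(4 12 8)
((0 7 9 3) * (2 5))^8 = (9) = ((0 7 9 3)(2 5))^8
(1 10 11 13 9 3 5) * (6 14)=(1 10 11 13 9 3 5)(6 14)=[0, 10, 2, 5, 4, 1, 14, 7, 8, 3, 11, 13, 12, 9, 6]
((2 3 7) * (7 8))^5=(2 3 8 7)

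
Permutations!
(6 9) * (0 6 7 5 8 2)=(0 6 9 7 5 8 2)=[6, 1, 0, 3, 4, 8, 9, 5, 2, 7]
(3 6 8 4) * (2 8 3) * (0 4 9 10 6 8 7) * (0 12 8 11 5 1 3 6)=(0 4 2 7 12 8 9 10)(1 3 11 5)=[4, 3, 7, 11, 2, 1, 6, 12, 9, 10, 0, 5, 8]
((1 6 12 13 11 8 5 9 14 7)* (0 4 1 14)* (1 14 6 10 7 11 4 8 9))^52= (14)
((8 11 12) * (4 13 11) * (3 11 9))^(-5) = (3 12 4 9 11 8 13)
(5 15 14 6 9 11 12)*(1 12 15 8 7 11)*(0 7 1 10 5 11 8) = (0 7 8 1 12 11 15 14 6 9 10 5) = [7, 12, 2, 3, 4, 0, 9, 8, 1, 10, 5, 15, 11, 13, 6, 14]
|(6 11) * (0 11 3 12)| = 5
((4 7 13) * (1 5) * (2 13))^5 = (1 5)(2 13 4 7) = ((1 5)(2 13 4 7))^5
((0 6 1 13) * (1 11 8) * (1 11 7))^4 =(0 13 1 7 6)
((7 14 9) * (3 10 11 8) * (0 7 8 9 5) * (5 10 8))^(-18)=((0 7 14 10 11 9 5)(3 8))^(-18)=(0 10 5 14 9 7 11)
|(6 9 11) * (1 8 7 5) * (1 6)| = 7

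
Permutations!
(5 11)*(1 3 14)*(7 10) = (1 3 14)(5 11)(7 10) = [0, 3, 2, 14, 4, 11, 6, 10, 8, 9, 7, 5, 12, 13, 1]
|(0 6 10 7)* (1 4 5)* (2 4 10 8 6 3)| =8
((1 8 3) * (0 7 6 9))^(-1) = ((0 7 6 9)(1 8 3))^(-1) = (0 9 6 7)(1 3 8)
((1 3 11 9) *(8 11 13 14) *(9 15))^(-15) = (1 3 13 14 8 11 15 9)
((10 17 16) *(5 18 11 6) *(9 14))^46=((5 18 11 6)(9 14)(10 17 16))^46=(5 11)(6 18)(10 17 16)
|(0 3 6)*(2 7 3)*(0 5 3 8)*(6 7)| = 7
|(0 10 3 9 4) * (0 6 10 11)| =|(0 11)(3 9 4 6 10)| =10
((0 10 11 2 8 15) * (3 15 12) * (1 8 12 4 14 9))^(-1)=(0 15 3 12 2 11 10)(1 9 14 4 8)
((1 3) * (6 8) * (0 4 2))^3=((0 4 2)(1 3)(6 8))^3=(1 3)(6 8)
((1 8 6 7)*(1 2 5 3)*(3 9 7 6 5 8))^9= (1 3)(2 7 9 5 8)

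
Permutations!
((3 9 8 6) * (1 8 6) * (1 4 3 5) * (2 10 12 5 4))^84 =(12)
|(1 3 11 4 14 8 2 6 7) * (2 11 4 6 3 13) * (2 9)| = 11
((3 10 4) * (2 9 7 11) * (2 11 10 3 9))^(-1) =(11)(4 10 7 9)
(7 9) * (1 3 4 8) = (1 3 4 8)(7 9) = [0, 3, 2, 4, 8, 5, 6, 9, 1, 7]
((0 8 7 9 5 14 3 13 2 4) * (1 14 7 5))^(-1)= (0 4 2 13 3 14 1 9 7 5 8)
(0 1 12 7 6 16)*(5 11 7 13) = [1, 12, 2, 3, 4, 11, 16, 6, 8, 9, 10, 7, 13, 5, 14, 15, 0] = (0 1 12 13 5 11 7 6 16)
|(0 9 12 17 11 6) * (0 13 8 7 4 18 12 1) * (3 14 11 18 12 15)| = |(0 9 1)(3 14 11 6 13 8 7 4 12 17 18 15)| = 12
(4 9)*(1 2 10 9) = [0, 2, 10, 3, 1, 5, 6, 7, 8, 4, 9] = (1 2 10 9 4)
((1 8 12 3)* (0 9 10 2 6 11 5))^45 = ((0 9 10 2 6 11 5)(1 8 12 3))^45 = (0 2 5 10 11 9 6)(1 8 12 3)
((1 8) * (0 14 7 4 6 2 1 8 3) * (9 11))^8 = ((0 14 7 4 6 2 1 3)(9 11))^8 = (14)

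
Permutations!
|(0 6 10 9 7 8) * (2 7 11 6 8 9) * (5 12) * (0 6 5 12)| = |(12)(0 8 6 10 2 7 9 11 5)| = 9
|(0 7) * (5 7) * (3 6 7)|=5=|(0 5 3 6 7)|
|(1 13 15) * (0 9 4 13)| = |(0 9 4 13 15 1)| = 6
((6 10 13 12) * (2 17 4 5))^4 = (17)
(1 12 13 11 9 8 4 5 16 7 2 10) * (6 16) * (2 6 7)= (1 12 13 11 9 8 4 5 7 6 16 2 10)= [0, 12, 10, 3, 5, 7, 16, 6, 4, 8, 1, 9, 13, 11, 14, 15, 2]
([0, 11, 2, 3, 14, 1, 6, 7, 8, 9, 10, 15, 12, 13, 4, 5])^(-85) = [0, 5, 2, 3, 14, 15, 6, 7, 8, 9, 10, 1, 12, 13, 4, 11]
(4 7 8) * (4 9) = [0, 1, 2, 3, 7, 5, 6, 8, 9, 4] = (4 7 8 9)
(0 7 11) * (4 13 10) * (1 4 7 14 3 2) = (0 14 3 2 1 4 13 10 7 11) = [14, 4, 1, 2, 13, 5, 6, 11, 8, 9, 7, 0, 12, 10, 3]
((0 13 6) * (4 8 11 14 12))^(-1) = (0 6 13)(4 12 14 11 8)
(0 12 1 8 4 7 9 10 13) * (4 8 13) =(0 12 1 13)(4 7 9 10) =[12, 13, 2, 3, 7, 5, 6, 9, 8, 10, 4, 11, 1, 0]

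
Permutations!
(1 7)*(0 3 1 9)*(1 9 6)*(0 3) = [0, 7, 2, 9, 4, 5, 1, 6, 8, 3] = (1 7 6)(3 9)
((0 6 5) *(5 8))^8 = (8)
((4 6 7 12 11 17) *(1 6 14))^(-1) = ((1 6 7 12 11 17 4 14))^(-1) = (1 14 4 17 11 12 7 6)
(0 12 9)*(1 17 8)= (0 12 9)(1 17 8)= [12, 17, 2, 3, 4, 5, 6, 7, 1, 0, 10, 11, 9, 13, 14, 15, 16, 8]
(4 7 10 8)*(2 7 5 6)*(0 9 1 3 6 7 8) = [9, 3, 8, 6, 5, 7, 2, 10, 4, 1, 0] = (0 9 1 3 6 2 8 4 5 7 10)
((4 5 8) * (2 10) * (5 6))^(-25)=(2 10)(4 8 5 6)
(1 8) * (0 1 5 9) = [1, 8, 2, 3, 4, 9, 6, 7, 5, 0] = (0 1 8 5 9)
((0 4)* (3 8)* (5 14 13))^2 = (5 13 14)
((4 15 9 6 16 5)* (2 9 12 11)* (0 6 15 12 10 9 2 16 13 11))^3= (0 11 4 6 16 12 13 5)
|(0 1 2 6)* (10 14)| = |(0 1 2 6)(10 14)| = 4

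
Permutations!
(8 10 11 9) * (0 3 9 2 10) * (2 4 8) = [3, 1, 10, 9, 8, 5, 6, 7, 0, 2, 11, 4] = (0 3 9 2 10 11 4 8)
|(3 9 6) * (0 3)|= 4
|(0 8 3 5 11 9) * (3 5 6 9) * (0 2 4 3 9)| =|(0 8 5 11 9 2 4 3 6)| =9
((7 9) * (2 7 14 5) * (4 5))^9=((2 7 9 14 4 5))^9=(2 14)(4 7)(5 9)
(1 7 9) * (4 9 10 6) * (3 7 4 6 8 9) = (1 4 3 7 10 8 9) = [0, 4, 2, 7, 3, 5, 6, 10, 9, 1, 8]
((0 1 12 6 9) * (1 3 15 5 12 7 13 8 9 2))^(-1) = (0 9 8 13 7 1 2 6 12 5 15 3)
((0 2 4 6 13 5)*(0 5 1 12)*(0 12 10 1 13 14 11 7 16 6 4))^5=((0 2)(1 10)(6 14 11 7 16))^5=(16)(0 2)(1 10)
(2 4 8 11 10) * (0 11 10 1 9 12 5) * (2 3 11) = (0 2 4 8 10 3 11 1 9 12 5) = [2, 9, 4, 11, 8, 0, 6, 7, 10, 12, 3, 1, 5]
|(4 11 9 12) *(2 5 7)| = 12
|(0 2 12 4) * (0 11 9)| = |(0 2 12 4 11 9)| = 6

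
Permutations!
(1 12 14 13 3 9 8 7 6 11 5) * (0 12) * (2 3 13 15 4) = [12, 0, 3, 9, 2, 1, 11, 6, 7, 8, 10, 5, 14, 13, 15, 4] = (0 12 14 15 4 2 3 9 8 7 6 11 5 1)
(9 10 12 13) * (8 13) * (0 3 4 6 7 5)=[3, 1, 2, 4, 6, 0, 7, 5, 13, 10, 12, 11, 8, 9]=(0 3 4 6 7 5)(8 13 9 10 12)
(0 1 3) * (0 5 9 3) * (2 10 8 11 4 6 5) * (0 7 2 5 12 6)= (0 1 7 2 10 8 11 4)(3 5 9)(6 12)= [1, 7, 10, 5, 0, 9, 12, 2, 11, 3, 8, 4, 6]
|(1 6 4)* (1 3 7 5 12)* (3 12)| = |(1 6 4 12)(3 7 5)| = 12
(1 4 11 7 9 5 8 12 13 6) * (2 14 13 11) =[0, 4, 14, 3, 2, 8, 1, 9, 12, 5, 10, 7, 11, 6, 13] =(1 4 2 14 13 6)(5 8 12 11 7 9)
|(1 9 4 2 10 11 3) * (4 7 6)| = 9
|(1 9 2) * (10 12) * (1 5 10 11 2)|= 10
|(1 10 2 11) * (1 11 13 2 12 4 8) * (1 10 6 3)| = |(1 6 3)(2 13)(4 8 10 12)| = 12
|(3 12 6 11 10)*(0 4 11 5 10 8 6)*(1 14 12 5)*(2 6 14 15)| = 12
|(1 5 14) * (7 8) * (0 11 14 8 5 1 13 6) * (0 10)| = 6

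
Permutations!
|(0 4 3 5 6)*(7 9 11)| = |(0 4 3 5 6)(7 9 11)| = 15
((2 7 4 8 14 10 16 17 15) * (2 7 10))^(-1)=(2 14 8 4 7 15 17 16 10)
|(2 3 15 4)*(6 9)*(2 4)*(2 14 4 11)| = |(2 3 15 14 4 11)(6 9)| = 6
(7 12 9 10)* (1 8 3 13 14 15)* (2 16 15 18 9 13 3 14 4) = (1 8 14 18 9 10 7 12 13 4 2 16 15) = [0, 8, 16, 3, 2, 5, 6, 12, 14, 10, 7, 11, 13, 4, 18, 1, 15, 17, 9]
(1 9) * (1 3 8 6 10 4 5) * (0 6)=[6, 9, 2, 8, 5, 1, 10, 7, 0, 3, 4]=(0 6 10 4 5 1 9 3 8)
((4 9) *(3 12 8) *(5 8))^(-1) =((3 12 5 8)(4 9))^(-1) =(3 8 5 12)(4 9)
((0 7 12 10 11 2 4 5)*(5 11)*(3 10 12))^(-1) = ((12)(0 7 3 10 5)(2 4 11))^(-1) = (12)(0 5 10 3 7)(2 11 4)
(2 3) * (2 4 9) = [0, 1, 3, 4, 9, 5, 6, 7, 8, 2] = (2 3 4 9)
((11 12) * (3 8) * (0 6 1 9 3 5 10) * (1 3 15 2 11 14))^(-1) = (0 10 5 8 3 6)(1 14 12 11 2 15 9)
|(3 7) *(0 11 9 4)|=|(0 11 9 4)(3 7)|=4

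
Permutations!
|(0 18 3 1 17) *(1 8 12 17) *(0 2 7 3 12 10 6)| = 10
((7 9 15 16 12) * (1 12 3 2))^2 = (1 7 15 3)(2 12 9 16)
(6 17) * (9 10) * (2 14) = (2 14)(6 17)(9 10) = [0, 1, 14, 3, 4, 5, 17, 7, 8, 10, 9, 11, 12, 13, 2, 15, 16, 6]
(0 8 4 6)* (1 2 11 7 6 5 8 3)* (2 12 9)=[3, 12, 11, 1, 5, 8, 0, 6, 4, 2, 10, 7, 9]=(0 3 1 12 9 2 11 7 6)(4 5 8)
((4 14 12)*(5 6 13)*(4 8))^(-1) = (4 8 12 14)(5 13 6)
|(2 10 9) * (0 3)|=6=|(0 3)(2 10 9)|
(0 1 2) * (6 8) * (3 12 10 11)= (0 1 2)(3 12 10 11)(6 8)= [1, 2, 0, 12, 4, 5, 8, 7, 6, 9, 11, 3, 10]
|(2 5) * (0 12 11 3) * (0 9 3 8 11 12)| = 2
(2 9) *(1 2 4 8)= [0, 2, 9, 3, 8, 5, 6, 7, 1, 4]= (1 2 9 4 8)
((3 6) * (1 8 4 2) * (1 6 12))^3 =((1 8 4 2 6 3 12))^3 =(1 2 12 4 3 8 6)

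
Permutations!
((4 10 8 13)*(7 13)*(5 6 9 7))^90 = ((4 10 8 5 6 9 7 13))^90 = (4 8 6 7)(5 9 13 10)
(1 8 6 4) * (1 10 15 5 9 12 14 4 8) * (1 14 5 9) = (1 14 4 10 15 9 12 5)(6 8) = [0, 14, 2, 3, 10, 1, 8, 7, 6, 12, 15, 11, 5, 13, 4, 9]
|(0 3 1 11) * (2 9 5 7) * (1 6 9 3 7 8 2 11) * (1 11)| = 12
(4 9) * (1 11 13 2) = (1 11 13 2)(4 9) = [0, 11, 1, 3, 9, 5, 6, 7, 8, 4, 10, 13, 12, 2]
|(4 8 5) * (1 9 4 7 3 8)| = 12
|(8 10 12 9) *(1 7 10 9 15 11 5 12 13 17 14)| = 12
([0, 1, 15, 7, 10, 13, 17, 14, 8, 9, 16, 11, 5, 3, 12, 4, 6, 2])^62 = [0, 1, 17, 14, 15, 3, 16, 12, 8, 9, 4, 11, 13, 7, 5, 2, 10, 6]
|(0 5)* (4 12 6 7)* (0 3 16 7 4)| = 15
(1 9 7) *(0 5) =(0 5)(1 9 7) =[5, 9, 2, 3, 4, 0, 6, 1, 8, 7]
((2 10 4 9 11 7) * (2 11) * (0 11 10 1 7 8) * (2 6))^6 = ((0 11 8)(1 7 10 4 9 6 2))^6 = (11)(1 2 6 9 4 10 7)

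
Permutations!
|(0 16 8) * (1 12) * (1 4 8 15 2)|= |(0 16 15 2 1 12 4 8)|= 8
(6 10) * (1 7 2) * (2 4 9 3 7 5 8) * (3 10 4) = (1 5 8 2)(3 7)(4 9 10 6) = [0, 5, 1, 7, 9, 8, 4, 3, 2, 10, 6]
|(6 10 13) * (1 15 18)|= |(1 15 18)(6 10 13)|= 3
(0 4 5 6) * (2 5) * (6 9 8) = [4, 1, 5, 3, 2, 9, 0, 7, 6, 8] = (0 4 2 5 9 8 6)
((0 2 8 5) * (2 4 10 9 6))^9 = ((0 4 10 9 6 2 8 5))^9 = (0 4 10 9 6 2 8 5)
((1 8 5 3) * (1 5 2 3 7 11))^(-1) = (1 11 7 5 3 2 8)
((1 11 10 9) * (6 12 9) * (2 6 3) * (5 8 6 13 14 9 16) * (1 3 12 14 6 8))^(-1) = ((1 11 10 12 16 5)(2 13 6 14 9 3))^(-1) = (1 5 16 12 10 11)(2 3 9 14 6 13)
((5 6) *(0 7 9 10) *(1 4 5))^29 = ((0 7 9 10)(1 4 5 6))^29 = (0 7 9 10)(1 4 5 6)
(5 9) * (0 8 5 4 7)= [8, 1, 2, 3, 7, 9, 6, 0, 5, 4]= (0 8 5 9 4 7)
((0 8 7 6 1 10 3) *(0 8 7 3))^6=((0 7 6 1 10)(3 8))^6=(0 7 6 1 10)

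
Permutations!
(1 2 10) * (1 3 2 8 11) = (1 8 11)(2 10 3) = [0, 8, 10, 2, 4, 5, 6, 7, 11, 9, 3, 1]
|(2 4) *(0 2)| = 3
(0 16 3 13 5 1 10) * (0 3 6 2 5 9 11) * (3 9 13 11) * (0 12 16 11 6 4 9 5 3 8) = (0 11 12 16 4 9 8)(1 10 5)(2 3 6) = [11, 10, 3, 6, 9, 1, 2, 7, 0, 8, 5, 12, 16, 13, 14, 15, 4]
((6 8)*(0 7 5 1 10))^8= (0 1 7 10 5)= ((0 7 5 1 10)(6 8))^8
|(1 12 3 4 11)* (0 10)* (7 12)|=|(0 10)(1 7 12 3 4 11)|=6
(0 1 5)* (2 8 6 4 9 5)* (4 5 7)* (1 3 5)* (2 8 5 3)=[2, 8, 5, 3, 9, 0, 1, 4, 6, 7]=(0 2 5)(1 8 6)(4 9 7)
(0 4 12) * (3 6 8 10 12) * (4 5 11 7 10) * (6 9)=[5, 1, 2, 9, 3, 11, 8, 10, 4, 6, 12, 7, 0]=(0 5 11 7 10 12)(3 9 6 8 4)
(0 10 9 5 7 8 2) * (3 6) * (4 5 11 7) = (0 10 9 11 7 8 2)(3 6)(4 5) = [10, 1, 0, 6, 5, 4, 3, 8, 2, 11, 9, 7]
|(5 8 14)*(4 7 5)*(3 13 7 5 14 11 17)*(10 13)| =10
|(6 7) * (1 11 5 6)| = |(1 11 5 6 7)| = 5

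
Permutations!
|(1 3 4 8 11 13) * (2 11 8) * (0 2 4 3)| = |(0 2 11 13 1)| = 5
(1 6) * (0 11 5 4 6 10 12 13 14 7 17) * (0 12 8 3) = (0 11 5 4 6 1 10 8 3)(7 17 12 13 14) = [11, 10, 2, 0, 6, 4, 1, 17, 3, 9, 8, 5, 13, 14, 7, 15, 16, 12]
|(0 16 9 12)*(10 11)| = |(0 16 9 12)(10 11)| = 4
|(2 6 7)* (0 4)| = |(0 4)(2 6 7)| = 6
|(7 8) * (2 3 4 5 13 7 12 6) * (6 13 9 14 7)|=|(2 3 4 5 9 14 7 8 12 13 6)|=11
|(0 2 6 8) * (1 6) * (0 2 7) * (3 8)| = |(0 7)(1 6 3 8 2)| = 10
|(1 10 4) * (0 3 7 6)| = |(0 3 7 6)(1 10 4)| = 12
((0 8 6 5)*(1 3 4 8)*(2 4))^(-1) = ((0 1 3 2 4 8 6 5))^(-1) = (0 5 6 8 4 2 3 1)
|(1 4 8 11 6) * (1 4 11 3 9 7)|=8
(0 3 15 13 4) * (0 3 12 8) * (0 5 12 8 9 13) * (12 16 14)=(0 8 5 16 14 12 9 13 4 3 15)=[8, 1, 2, 15, 3, 16, 6, 7, 5, 13, 10, 11, 9, 4, 12, 0, 14]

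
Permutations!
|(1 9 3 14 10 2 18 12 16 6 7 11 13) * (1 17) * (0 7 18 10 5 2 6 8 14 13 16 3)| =|(0 7 11 16 8 14 5 2 10 6 18 12 3 13 17 1 9)| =17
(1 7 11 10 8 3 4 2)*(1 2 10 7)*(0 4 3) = (0 4 10 8)(7 11) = [4, 1, 2, 3, 10, 5, 6, 11, 0, 9, 8, 7]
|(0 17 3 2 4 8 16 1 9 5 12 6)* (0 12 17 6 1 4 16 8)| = 11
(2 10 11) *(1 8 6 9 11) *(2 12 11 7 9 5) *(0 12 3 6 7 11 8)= (0 12 8 7 9 11 3 6 5 2 10 1)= [12, 0, 10, 6, 4, 2, 5, 9, 7, 11, 1, 3, 8]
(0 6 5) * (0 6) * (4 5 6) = (6)(4 5) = [0, 1, 2, 3, 5, 4, 6]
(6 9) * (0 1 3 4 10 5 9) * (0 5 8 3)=(0 1)(3 4 10 8)(5 9 6)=[1, 0, 2, 4, 10, 9, 5, 7, 3, 6, 8]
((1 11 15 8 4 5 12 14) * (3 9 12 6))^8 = ((1 11 15 8 4 5 6 3 9 12 14))^8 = (1 9 5 15 14 3 4 11 12 6 8)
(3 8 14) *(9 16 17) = (3 8 14)(9 16 17) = [0, 1, 2, 8, 4, 5, 6, 7, 14, 16, 10, 11, 12, 13, 3, 15, 17, 9]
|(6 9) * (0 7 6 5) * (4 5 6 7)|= |(0 4 5)(6 9)|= 6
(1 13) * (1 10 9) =(1 13 10 9) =[0, 13, 2, 3, 4, 5, 6, 7, 8, 1, 9, 11, 12, 10]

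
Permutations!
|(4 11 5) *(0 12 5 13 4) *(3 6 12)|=|(0 3 6 12 5)(4 11 13)|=15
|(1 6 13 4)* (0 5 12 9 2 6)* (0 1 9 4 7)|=9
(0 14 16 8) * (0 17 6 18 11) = (0 14 16 8 17 6 18 11) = [14, 1, 2, 3, 4, 5, 18, 7, 17, 9, 10, 0, 12, 13, 16, 15, 8, 6, 11]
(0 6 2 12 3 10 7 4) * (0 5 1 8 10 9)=(0 6 2 12 3 9)(1 8 10 7 4 5)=[6, 8, 12, 9, 5, 1, 2, 4, 10, 0, 7, 11, 3]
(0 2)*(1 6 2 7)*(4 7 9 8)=[9, 6, 0, 3, 7, 5, 2, 1, 4, 8]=(0 9 8 4 7 1 6 2)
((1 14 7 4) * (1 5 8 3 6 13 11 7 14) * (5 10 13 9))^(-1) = (14)(3 8 5 9 6)(4 7 11 13 10)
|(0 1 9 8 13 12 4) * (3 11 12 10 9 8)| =10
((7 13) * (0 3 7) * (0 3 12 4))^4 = (0 12 4)(3 7 13)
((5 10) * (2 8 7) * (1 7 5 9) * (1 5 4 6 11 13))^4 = ((1 7 2 8 4 6 11 13)(5 10 9))^4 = (1 4)(2 11)(5 10 9)(6 7)(8 13)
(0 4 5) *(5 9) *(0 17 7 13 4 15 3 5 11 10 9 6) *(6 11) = (0 15 3 5 17 7 13 4 11 10 9 6) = [15, 1, 2, 5, 11, 17, 0, 13, 8, 6, 9, 10, 12, 4, 14, 3, 16, 7]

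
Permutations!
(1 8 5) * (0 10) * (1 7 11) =[10, 8, 2, 3, 4, 7, 6, 11, 5, 9, 0, 1] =(0 10)(1 8 5 7 11)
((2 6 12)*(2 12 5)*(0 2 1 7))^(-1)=(12)(0 7 1 5 6 2)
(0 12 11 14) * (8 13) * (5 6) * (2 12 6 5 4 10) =[6, 1, 12, 3, 10, 5, 4, 7, 13, 9, 2, 14, 11, 8, 0] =(0 6 4 10 2 12 11 14)(8 13)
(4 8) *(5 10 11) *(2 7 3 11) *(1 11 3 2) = (1 11 5 10)(2 7)(4 8) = [0, 11, 7, 3, 8, 10, 6, 2, 4, 9, 1, 5]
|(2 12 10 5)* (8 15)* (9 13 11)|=12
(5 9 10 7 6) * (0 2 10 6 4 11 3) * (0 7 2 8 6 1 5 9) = (0 8 6 9 1 5)(2 10)(3 7 4 11) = [8, 5, 10, 7, 11, 0, 9, 4, 6, 1, 2, 3]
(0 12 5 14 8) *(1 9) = (0 12 5 14 8)(1 9) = [12, 9, 2, 3, 4, 14, 6, 7, 0, 1, 10, 11, 5, 13, 8]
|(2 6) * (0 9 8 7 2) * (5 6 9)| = 12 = |(0 5 6)(2 9 8 7)|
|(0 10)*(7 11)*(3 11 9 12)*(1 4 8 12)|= 8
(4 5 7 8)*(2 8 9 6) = (2 8 4 5 7 9 6) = [0, 1, 8, 3, 5, 7, 2, 9, 4, 6]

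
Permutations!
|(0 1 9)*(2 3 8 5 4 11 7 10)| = 24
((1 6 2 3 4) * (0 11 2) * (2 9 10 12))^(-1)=((0 11 9 10 12 2 3 4 1 6))^(-1)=(0 6 1 4 3 2 12 10 9 11)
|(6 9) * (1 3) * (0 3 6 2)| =|(0 3 1 6 9 2)| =6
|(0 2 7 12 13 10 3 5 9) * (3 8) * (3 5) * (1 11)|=|(0 2 7 12 13 10 8 5 9)(1 11)|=18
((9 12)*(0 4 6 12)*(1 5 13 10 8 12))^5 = (0 13)(1 12)(4 10)(5 9)(6 8)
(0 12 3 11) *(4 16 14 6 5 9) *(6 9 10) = (0 12 3 11)(4 16 14 9)(5 10 6) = [12, 1, 2, 11, 16, 10, 5, 7, 8, 4, 6, 0, 3, 13, 9, 15, 14]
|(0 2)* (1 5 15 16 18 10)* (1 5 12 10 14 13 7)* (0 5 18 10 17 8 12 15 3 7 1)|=105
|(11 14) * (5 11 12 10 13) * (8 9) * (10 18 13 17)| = 6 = |(5 11 14 12 18 13)(8 9)(10 17)|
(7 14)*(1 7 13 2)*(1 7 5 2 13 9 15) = [0, 5, 7, 3, 4, 2, 6, 14, 8, 15, 10, 11, 12, 13, 9, 1] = (1 5 2 7 14 9 15)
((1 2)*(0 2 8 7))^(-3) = ((0 2 1 8 7))^(-3) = (0 1 7 2 8)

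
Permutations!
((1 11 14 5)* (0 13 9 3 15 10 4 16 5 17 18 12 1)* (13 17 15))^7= (0 15 18 4 1 5 14 17 10 12 16 11)(3 13 9)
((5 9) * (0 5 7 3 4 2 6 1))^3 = ((0 5 9 7 3 4 2 6 1))^3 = (0 7 2)(1 9 4)(3 6 5)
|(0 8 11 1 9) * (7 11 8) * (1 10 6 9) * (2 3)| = 6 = |(0 7 11 10 6 9)(2 3)|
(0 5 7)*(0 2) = (0 5 7 2) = [5, 1, 0, 3, 4, 7, 6, 2]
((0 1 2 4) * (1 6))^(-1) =((0 6 1 2 4))^(-1) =(0 4 2 1 6)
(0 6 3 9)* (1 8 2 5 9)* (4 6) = (0 4 6 3 1 8 2 5 9) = [4, 8, 5, 1, 6, 9, 3, 7, 2, 0]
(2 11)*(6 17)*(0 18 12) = [18, 1, 11, 3, 4, 5, 17, 7, 8, 9, 10, 2, 0, 13, 14, 15, 16, 6, 12] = (0 18 12)(2 11)(6 17)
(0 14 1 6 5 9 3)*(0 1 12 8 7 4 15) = (0 14 12 8 7 4 15)(1 6 5 9 3) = [14, 6, 2, 1, 15, 9, 5, 4, 7, 3, 10, 11, 8, 13, 12, 0]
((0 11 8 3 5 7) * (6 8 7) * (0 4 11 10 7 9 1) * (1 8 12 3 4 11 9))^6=(0 10 7 11 1)(3 6)(5 12)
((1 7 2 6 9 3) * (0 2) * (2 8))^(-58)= ((0 8 2 6 9 3 1 7))^(-58)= (0 1 9 2)(3 6 8 7)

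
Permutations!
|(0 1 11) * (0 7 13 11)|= 6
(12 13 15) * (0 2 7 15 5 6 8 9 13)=[2, 1, 7, 3, 4, 6, 8, 15, 9, 13, 10, 11, 0, 5, 14, 12]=(0 2 7 15 12)(5 6 8 9 13)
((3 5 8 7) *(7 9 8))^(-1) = ((3 5 7)(8 9))^(-1) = (3 7 5)(8 9)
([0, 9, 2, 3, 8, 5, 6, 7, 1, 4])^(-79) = [0, 9, 2, 3, 8, 5, 6, 7, 1, 4]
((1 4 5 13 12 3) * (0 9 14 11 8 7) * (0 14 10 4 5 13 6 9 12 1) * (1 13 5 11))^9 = ((0 12 3)(1 11 8 7 14)(4 5 6 9 10))^9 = (1 14 7 8 11)(4 10 9 6 5)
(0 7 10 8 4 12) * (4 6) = (0 7 10 8 6 4 12) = [7, 1, 2, 3, 12, 5, 4, 10, 6, 9, 8, 11, 0]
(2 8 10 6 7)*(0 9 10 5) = [9, 1, 8, 3, 4, 0, 7, 2, 5, 10, 6] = (0 9 10 6 7 2 8 5)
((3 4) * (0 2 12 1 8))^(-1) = (0 8 1 12 2)(3 4)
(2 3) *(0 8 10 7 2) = [8, 1, 3, 0, 4, 5, 6, 2, 10, 9, 7] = (0 8 10 7 2 3)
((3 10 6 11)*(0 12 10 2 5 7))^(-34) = (0 10 11 2 7 12 6 3 5)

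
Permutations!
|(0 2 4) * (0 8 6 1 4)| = 4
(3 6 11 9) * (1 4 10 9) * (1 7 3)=(1 4 10 9)(3 6 11 7)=[0, 4, 2, 6, 10, 5, 11, 3, 8, 1, 9, 7]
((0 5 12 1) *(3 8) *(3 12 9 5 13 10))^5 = (0 12 3 13 1 8 10)(5 9)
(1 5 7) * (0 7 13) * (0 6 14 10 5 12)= (0 7 1 12)(5 13 6 14 10)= [7, 12, 2, 3, 4, 13, 14, 1, 8, 9, 5, 11, 0, 6, 10]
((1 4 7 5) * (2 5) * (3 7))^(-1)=(1 5 2 7 3 4)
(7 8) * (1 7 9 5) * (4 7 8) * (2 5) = (1 8 9 2 5)(4 7) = [0, 8, 5, 3, 7, 1, 6, 4, 9, 2]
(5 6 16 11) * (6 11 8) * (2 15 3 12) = (2 15 3 12)(5 11)(6 16 8) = [0, 1, 15, 12, 4, 11, 16, 7, 6, 9, 10, 5, 2, 13, 14, 3, 8]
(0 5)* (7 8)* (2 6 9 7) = (0 5)(2 6 9 7 8) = [5, 1, 6, 3, 4, 0, 9, 8, 2, 7]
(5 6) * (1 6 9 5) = (1 6)(5 9) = [0, 6, 2, 3, 4, 9, 1, 7, 8, 5]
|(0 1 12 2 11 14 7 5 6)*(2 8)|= 10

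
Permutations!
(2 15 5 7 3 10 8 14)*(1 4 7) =[0, 4, 15, 10, 7, 1, 6, 3, 14, 9, 8, 11, 12, 13, 2, 5] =(1 4 7 3 10 8 14 2 15 5)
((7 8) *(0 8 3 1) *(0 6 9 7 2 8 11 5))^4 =(0 11 5)(1 3 7 9 6)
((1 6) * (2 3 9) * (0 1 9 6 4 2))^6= (0 9 6 3 2 4 1)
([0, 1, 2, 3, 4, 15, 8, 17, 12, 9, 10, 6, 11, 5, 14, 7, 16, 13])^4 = (5 13 17 7 15)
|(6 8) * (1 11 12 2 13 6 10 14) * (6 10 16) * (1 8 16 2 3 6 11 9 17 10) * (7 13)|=45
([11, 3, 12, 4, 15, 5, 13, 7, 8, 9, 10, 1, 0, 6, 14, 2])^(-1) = [12, 11, 15, 1, 3, 5, 13, 7, 8, 9, 10, 0, 2, 6, 14, 4]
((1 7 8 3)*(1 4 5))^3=((1 7 8 3 4 5))^3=(1 3)(4 7)(5 8)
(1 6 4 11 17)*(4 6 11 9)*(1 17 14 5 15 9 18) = (1 11 14 5 15 9 4 18) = [0, 11, 2, 3, 18, 15, 6, 7, 8, 4, 10, 14, 12, 13, 5, 9, 16, 17, 1]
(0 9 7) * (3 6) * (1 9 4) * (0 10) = (0 4 1 9 7 10)(3 6) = [4, 9, 2, 6, 1, 5, 3, 10, 8, 7, 0]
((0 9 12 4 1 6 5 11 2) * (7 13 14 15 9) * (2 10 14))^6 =(0 13)(1 15 5 12 10)(2 7)(4 14 6 9 11)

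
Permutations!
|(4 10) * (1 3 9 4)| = 5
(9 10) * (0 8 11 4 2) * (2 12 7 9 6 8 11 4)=(0 11 2)(4 12 7 9 10 6 8)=[11, 1, 0, 3, 12, 5, 8, 9, 4, 10, 6, 2, 7]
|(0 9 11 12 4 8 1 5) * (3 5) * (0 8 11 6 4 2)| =|(0 9 6 4 11 12 2)(1 3 5 8)| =28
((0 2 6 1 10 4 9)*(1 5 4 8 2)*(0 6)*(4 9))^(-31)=(0 2 8 10 1)(5 6 9)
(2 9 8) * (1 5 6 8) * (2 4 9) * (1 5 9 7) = (1 9 5 6 8 4 7) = [0, 9, 2, 3, 7, 6, 8, 1, 4, 5]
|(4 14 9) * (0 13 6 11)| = |(0 13 6 11)(4 14 9)| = 12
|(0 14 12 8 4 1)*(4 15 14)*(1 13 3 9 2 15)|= |(0 4 13 3 9 2 15 14 12 8 1)|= 11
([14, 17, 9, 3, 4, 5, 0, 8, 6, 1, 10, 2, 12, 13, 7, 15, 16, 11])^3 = (0 8 14 6 7)(1 2 17 9 11)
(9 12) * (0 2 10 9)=(0 2 10 9 12)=[2, 1, 10, 3, 4, 5, 6, 7, 8, 12, 9, 11, 0]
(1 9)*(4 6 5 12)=(1 9)(4 6 5 12)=[0, 9, 2, 3, 6, 12, 5, 7, 8, 1, 10, 11, 4]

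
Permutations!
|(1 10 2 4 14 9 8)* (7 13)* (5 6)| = |(1 10 2 4 14 9 8)(5 6)(7 13)| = 14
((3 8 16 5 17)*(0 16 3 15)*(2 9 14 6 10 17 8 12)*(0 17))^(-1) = (0 10 6 14 9 2 12 3 8 5 16)(15 17)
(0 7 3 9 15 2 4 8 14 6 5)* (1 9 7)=[1, 9, 4, 7, 8, 0, 5, 3, 14, 15, 10, 11, 12, 13, 6, 2]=(0 1 9 15 2 4 8 14 6 5)(3 7)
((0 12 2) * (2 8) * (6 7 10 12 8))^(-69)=(6 12 10 7)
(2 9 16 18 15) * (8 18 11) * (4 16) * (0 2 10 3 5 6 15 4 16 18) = (0 2 9 16 11 8)(3 5 6 15 10)(4 18) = [2, 1, 9, 5, 18, 6, 15, 7, 0, 16, 3, 8, 12, 13, 14, 10, 11, 17, 4]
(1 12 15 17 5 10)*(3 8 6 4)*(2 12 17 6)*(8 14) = (1 17 5 10)(2 12 15 6 4 3 14 8) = [0, 17, 12, 14, 3, 10, 4, 7, 2, 9, 1, 11, 15, 13, 8, 6, 16, 5]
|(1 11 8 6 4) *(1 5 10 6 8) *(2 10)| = 10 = |(1 11)(2 10 6 4 5)|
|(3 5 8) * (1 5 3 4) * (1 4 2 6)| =5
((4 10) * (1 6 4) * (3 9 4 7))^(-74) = (1 3 10 7 4 6 9)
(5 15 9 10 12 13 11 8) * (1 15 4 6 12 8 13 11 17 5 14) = (1 15 9 10 8 14)(4 6 12 11 13 17 5) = [0, 15, 2, 3, 6, 4, 12, 7, 14, 10, 8, 13, 11, 17, 1, 9, 16, 5]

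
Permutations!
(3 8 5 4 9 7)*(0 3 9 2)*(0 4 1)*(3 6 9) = (0 6 9 7 3 8 5 1)(2 4) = [6, 0, 4, 8, 2, 1, 9, 3, 5, 7]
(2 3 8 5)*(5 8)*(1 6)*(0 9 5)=(0 9 5 2 3)(1 6)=[9, 6, 3, 0, 4, 2, 1, 7, 8, 5]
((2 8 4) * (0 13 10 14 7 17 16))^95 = ((0 13 10 14 7 17 16)(2 8 4))^95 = (0 7 13 17 10 16 14)(2 4 8)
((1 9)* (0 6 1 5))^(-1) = (0 5 9 1 6)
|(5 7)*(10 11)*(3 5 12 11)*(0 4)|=6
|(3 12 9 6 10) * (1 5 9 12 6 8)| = |(12)(1 5 9 8)(3 6 10)| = 12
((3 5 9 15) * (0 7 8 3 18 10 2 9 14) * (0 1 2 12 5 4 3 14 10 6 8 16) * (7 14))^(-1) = ((0 14 1 2 9 15 18 6 8 7 16)(3 4)(5 10 12))^(-1) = (0 16 7 8 6 18 15 9 2 1 14)(3 4)(5 12 10)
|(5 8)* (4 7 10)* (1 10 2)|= |(1 10 4 7 2)(5 8)|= 10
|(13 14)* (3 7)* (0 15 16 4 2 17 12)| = |(0 15 16 4 2 17 12)(3 7)(13 14)| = 14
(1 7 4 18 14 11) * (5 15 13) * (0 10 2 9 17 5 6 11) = (0 10 2 9 17 5 15 13 6 11 1 7 4 18 14) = [10, 7, 9, 3, 18, 15, 11, 4, 8, 17, 2, 1, 12, 6, 0, 13, 16, 5, 14]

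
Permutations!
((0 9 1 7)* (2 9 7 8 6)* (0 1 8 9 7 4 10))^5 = (0 10 4)(1 7 2 6 8 9) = ((0 4 10)(1 9 8 6 2 7))^5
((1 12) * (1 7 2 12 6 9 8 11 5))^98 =(1 9 11)(2 7 12)(5 6 8)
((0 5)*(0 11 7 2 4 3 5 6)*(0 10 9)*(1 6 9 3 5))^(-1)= ((0 9)(1 6 10 3)(2 4 5 11 7))^(-1)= (0 9)(1 3 10 6)(2 7 11 5 4)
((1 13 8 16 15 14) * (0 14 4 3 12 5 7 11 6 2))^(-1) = ((0 14 1 13 8 16 15 4 3 12 5 7 11 6 2))^(-1) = (0 2 6 11 7 5 12 3 4 15 16 8 13 1 14)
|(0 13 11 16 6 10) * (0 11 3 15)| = |(0 13 3 15)(6 10 11 16)| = 4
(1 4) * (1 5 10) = (1 4 5 10) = [0, 4, 2, 3, 5, 10, 6, 7, 8, 9, 1]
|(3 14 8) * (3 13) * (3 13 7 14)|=|(7 14 8)|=3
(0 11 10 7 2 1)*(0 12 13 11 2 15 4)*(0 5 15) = (0 2 1 12 13 11 10 7)(4 5 15) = [2, 12, 1, 3, 5, 15, 6, 0, 8, 9, 7, 10, 13, 11, 14, 4]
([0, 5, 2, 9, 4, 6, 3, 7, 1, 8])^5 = (1 8 9 3 6 5)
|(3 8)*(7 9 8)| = |(3 7 9 8)| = 4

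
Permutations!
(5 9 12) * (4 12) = (4 12 5 9) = [0, 1, 2, 3, 12, 9, 6, 7, 8, 4, 10, 11, 5]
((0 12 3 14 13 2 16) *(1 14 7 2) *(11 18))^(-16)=(18)(0 3 2)(1 13 14)(7 16 12)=((0 12 3 7 2 16)(1 14 13)(11 18))^(-16)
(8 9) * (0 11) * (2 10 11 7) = [7, 1, 10, 3, 4, 5, 6, 2, 9, 8, 11, 0] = (0 7 2 10 11)(8 9)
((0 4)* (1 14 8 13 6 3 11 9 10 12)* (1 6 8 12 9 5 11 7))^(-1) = (0 4)(1 7 3 6 12 14)(5 11)(8 13)(9 10) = ((0 4)(1 14 12 6 3 7)(5 11)(8 13)(9 10))^(-1)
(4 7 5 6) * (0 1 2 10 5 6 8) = (0 1 2 10 5 8)(4 7 6) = [1, 2, 10, 3, 7, 8, 4, 6, 0, 9, 5]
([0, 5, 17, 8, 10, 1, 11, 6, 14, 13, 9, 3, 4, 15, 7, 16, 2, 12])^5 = [0, 5, 9, 11, 16, 1, 7, 14, 3, 17, 2, 6, 15, 12, 8, 4, 10, 13]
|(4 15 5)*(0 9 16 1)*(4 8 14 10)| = |(0 9 16 1)(4 15 5 8 14 10)| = 12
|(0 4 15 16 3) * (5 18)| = 10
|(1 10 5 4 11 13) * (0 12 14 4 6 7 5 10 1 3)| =21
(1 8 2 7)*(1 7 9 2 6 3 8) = [0, 1, 9, 8, 4, 5, 3, 7, 6, 2] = (2 9)(3 8 6)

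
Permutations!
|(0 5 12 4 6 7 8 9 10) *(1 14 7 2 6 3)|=22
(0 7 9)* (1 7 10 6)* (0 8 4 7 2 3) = [10, 2, 3, 0, 7, 5, 1, 9, 4, 8, 6] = (0 10 6 1 2 3)(4 7 9 8)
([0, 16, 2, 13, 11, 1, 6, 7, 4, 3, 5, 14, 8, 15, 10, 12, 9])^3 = [0, 3, 2, 12, 10, 9, 6, 7, 14, 15, 16, 5, 11, 8, 1, 4, 13]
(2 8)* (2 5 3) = (2 8 5 3) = [0, 1, 8, 2, 4, 3, 6, 7, 5]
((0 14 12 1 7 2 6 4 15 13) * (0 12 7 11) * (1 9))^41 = ((0 14 7 2 6 4 15 13 12 9 1 11))^41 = (0 4 1 2 12 14 15 11 6 9 7 13)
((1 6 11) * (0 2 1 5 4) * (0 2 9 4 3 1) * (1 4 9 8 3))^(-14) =(0 8 3 4 2)(1 11)(5 6)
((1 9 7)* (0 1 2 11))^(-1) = (0 11 2 7 9 1)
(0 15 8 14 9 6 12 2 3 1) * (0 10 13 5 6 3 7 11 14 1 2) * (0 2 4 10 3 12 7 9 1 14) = [15, 3, 9, 4, 10, 6, 7, 11, 14, 12, 13, 0, 2, 5, 1, 8] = (0 15 8 14 1 3 4 10 13 5 6 7 11)(2 9 12)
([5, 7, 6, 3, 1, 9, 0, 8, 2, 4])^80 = [6, 4, 8, 3, 9, 0, 2, 1, 7, 5]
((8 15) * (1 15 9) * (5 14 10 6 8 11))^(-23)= (1 14 9 5 8 11 6 15 10)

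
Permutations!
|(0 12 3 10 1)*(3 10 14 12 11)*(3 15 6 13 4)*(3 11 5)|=35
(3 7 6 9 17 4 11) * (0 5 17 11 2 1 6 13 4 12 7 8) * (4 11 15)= (0 5 17 12 7 13 11 3 8)(1 6 9 15 4 2)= [5, 6, 1, 8, 2, 17, 9, 13, 0, 15, 10, 3, 7, 11, 14, 4, 16, 12]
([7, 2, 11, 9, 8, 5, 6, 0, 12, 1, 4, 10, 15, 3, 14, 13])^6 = (1 12 2 15 11 13 10 3 4 9 8)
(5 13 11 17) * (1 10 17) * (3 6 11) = (1 10 17 5 13 3 6 11) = [0, 10, 2, 6, 4, 13, 11, 7, 8, 9, 17, 1, 12, 3, 14, 15, 16, 5]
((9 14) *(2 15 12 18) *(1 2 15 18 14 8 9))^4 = (1 12 18)(2 14 15)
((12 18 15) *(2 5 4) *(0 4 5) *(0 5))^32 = ((0 4 2 5)(12 18 15))^32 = (12 15 18)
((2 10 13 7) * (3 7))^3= ((2 10 13 3 7))^3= (2 3 10 7 13)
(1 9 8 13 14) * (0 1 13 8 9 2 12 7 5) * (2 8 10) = (0 1 8 10 2 12 7 5)(13 14) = [1, 8, 12, 3, 4, 0, 6, 5, 10, 9, 2, 11, 7, 14, 13]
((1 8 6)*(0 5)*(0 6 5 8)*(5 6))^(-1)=(0 1 6 8)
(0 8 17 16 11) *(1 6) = (0 8 17 16 11)(1 6) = [8, 6, 2, 3, 4, 5, 1, 7, 17, 9, 10, 0, 12, 13, 14, 15, 11, 16]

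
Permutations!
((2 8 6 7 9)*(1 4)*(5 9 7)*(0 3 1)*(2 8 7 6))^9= ((0 3 1 4)(2 7 6 5 9 8))^9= (0 3 1 4)(2 5)(6 8)(7 9)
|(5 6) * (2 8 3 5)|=5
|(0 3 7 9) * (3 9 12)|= |(0 9)(3 7 12)|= 6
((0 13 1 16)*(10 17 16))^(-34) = (0 1 17)(10 16 13)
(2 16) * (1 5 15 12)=(1 5 15 12)(2 16)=[0, 5, 16, 3, 4, 15, 6, 7, 8, 9, 10, 11, 1, 13, 14, 12, 2]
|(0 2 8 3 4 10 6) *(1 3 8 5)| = 8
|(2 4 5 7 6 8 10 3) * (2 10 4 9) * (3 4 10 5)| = 14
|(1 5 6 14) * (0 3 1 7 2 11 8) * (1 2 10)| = 30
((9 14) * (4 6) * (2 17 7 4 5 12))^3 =((2 17 7 4 6 5 12)(9 14))^3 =(2 4 12 7 5 17 6)(9 14)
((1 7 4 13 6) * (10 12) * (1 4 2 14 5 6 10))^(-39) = ((1 7 2 14 5 6 4 13 10 12))^(-39) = (1 7 2 14 5 6 4 13 10 12)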